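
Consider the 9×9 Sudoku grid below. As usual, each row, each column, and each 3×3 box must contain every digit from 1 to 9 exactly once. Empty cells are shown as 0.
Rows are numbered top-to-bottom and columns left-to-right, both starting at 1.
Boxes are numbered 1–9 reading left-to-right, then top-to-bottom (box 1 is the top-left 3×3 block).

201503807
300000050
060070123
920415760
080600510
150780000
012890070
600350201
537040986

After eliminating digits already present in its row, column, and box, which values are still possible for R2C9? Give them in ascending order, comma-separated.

Row 2 already contains {3, 5}.
Column 9 already contains {1, 3, 6, 7}.
Its 3×3 block (box 3) already contains {1, 2, 3, 5, 7, 8}.
Removing those from 1–9 leaves {4, 9} as the candidates for R2C9.

4,9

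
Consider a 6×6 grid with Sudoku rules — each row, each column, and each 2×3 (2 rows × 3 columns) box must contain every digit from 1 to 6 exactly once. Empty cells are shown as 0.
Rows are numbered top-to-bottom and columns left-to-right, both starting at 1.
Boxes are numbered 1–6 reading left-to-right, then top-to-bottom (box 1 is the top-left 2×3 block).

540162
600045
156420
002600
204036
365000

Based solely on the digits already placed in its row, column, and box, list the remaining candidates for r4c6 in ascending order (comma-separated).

Row 4 already contains {2, 6}.
Column 6 already contains {2, 5, 6}.
Its 2×3 block (box 4) already contains {2, 4, 6}.
Removing those from 1–6 leaves {1, 3} as the candidates for r4c6.

1,3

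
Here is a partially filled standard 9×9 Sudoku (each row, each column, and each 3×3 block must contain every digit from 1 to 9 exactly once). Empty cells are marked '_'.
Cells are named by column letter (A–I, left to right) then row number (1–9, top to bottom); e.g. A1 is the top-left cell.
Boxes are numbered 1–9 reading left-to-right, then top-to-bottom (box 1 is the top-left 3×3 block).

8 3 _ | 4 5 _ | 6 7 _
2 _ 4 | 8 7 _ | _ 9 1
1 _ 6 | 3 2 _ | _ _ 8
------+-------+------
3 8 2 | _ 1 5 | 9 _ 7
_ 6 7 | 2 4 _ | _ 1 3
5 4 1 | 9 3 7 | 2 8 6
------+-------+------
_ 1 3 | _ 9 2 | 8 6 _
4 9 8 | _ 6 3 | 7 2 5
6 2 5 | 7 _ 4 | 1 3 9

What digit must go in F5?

Row 5 already contains {1, 2, 3, 4, 6, 7}.
Column F already contains {2, 3, 4, 5, 7}.
Its 3×3 block (box 5) already contains {1, 2, 3, 4, 5, 7, 9}.
The only value from 1–9 not eliminated is 8, so F5 = 8.

8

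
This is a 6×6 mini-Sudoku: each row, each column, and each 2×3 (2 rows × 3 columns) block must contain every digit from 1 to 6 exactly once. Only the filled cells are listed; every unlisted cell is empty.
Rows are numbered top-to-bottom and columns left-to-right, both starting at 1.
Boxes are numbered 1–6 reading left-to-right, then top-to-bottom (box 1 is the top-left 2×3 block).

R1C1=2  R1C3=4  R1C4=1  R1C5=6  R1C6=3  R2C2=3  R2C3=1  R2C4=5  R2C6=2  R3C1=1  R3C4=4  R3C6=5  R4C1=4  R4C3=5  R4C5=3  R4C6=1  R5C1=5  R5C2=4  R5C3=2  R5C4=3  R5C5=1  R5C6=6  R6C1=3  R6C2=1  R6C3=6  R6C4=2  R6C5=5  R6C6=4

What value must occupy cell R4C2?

Cell R4C2 itself could take any of {2, 6} by direct elimination.
Consider where 2 can go in row 4.
R4C4 is out (column 4 already has a 2).
So the only cell in row 4 that can hold 2 is R4C2.
Therefore R4C2 = 2.

2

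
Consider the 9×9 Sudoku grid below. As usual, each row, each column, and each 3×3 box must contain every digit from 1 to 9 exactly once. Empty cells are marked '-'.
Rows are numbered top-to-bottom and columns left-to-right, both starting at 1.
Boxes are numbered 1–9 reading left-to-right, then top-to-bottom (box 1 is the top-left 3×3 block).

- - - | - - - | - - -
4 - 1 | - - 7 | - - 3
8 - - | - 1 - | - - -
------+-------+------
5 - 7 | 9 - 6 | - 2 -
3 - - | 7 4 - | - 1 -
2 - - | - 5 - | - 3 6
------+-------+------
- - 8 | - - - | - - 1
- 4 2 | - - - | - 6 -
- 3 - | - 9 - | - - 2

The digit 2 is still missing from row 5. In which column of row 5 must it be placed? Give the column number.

Consider where 2 can go in row 5.
R5C2 is out (box 4 already has a 2).
R5C3 is out (column 3 already has a 2).
R5C7 is out (box 6 already has a 2).
R5C9 is out (column 9 already has a 2).
So the only cell in row 5 that can hold 2 is R5C6.
That is column 6.

6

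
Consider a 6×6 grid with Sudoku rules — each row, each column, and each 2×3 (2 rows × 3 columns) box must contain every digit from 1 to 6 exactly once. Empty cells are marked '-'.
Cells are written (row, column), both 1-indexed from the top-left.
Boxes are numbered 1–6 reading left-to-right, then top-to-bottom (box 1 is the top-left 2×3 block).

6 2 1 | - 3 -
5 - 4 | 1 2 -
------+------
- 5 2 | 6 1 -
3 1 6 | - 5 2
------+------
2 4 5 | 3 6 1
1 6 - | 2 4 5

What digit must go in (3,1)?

4

Row 3 already contains {1, 2, 5, 6}.
Column 1 already contains {1, 2, 3, 5, 6}.
Its 2×3 block (box 3) already contains {1, 2, 3, 5, 6}.
The only value from 1–6 not eliminated is 4, so (3,1) = 4.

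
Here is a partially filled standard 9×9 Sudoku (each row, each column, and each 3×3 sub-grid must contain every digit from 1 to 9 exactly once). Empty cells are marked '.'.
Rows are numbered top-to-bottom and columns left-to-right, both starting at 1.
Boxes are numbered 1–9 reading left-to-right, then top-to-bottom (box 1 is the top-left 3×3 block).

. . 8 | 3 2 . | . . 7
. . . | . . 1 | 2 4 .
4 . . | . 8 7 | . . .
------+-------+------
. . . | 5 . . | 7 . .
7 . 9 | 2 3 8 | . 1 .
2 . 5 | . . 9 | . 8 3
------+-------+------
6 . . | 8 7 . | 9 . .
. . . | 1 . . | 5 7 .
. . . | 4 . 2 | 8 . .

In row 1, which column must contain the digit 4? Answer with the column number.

Consider where 4 can go in row 1.
R1C1 is out (column 1 already has a 4).
R1C2 is out (box 1 already has a 4).
R1C7 is out (box 3 already has a 4).
R1C8 is out (column 8 already has a 4).
So the only cell in row 1 that can hold 4 is R1C6.
That is column 6.

6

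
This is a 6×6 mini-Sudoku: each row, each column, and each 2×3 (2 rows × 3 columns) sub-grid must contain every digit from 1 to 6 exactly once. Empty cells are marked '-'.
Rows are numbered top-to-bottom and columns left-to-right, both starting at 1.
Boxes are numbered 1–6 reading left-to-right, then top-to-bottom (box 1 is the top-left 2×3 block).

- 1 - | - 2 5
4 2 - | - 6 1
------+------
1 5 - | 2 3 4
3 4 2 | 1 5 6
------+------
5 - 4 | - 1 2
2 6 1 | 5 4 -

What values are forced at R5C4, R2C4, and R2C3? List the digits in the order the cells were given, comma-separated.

For R5C4:
  Consider where 6 can go in box 6.
  R6C6 is out (row 6 already has a 6).
  So the only cell in box 6 that can hold 6 is R5C4.
  So R5C4 = 6.
For R2C4:
  Row 2 already contains {1, 2, 4, 6}.
  Column 4 already contains {1, 2, 5}.
  Its 2×3 block (box 2) already contains {1, 2, 5, 6}.
  The only value from 1–6 not eliminated is 3, so R2C4 = 3.
For R2C3:
  Consider where 5 can go in row 2.
  R2C4 is out (column 4 already has a 5).
  So the only cell in row 2 that can hold 5 is R2C3.
  So R2C3 = 5.

6,3,5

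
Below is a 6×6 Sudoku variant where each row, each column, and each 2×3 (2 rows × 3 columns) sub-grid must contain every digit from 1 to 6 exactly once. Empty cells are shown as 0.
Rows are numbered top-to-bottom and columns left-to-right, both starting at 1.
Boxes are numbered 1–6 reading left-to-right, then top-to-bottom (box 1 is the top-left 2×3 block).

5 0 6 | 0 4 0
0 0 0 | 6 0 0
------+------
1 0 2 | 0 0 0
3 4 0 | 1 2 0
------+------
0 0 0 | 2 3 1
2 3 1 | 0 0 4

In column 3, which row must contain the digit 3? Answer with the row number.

2

Consider where 3 can go in column 3.
r4c3 is out (row 4 already has a 3).
r5c3 is out (row 5 already has a 3).
So the only cell in column 3 that can hold 3 is r2c3.
That is row 2.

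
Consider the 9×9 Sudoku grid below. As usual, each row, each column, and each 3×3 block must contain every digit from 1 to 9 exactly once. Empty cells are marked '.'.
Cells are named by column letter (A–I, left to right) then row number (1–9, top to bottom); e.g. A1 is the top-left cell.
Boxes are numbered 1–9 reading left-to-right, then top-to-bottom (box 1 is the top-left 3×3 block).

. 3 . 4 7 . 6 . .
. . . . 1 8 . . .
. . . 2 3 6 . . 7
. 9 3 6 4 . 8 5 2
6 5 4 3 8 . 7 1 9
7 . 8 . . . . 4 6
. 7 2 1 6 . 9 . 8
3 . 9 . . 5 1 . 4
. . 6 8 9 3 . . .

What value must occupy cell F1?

Row 1 already contains {3, 4, 6, 7}.
Column F already contains {3, 5, 6, 8}.
Its 3×3 block (box 2) already contains {1, 2, 3, 4, 6, 7, 8}.
The only value from 1–9 not eliminated is 9, so F1 = 9.

9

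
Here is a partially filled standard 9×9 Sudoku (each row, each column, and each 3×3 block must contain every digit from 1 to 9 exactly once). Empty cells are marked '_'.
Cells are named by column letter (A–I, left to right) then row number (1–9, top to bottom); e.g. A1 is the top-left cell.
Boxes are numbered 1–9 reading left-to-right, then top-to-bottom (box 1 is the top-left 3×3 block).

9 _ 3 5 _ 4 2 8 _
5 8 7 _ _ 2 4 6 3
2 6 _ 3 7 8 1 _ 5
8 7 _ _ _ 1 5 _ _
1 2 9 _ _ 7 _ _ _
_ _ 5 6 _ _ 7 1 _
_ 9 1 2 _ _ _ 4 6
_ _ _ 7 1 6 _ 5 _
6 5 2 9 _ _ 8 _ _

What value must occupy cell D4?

Row 4 already contains {1, 5, 7, 8}.
Column D already contains {2, 3, 5, 6, 7, 9}.
Its 3×3 block (box 5) already contains {1, 6, 7}.
The only value from 1–9 not eliminated is 4, so D4 = 4.

4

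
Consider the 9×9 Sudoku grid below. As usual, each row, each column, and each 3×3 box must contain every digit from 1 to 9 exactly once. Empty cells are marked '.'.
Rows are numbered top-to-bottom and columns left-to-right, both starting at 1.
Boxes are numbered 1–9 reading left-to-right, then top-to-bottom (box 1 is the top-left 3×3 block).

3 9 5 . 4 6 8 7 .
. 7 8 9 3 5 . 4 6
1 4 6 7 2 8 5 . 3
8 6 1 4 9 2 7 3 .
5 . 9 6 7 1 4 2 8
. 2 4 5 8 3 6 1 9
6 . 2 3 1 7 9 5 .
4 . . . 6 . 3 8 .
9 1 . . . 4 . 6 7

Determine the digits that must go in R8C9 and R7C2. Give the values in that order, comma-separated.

1,8

For R8C9:
  Consider where 1 can go in box 9.
  R7C9 is out (row 7 already has a 1).
  R9C7 is out (row 9 already has a 1).
  So the only cell in box 9 that can hold 1 is R8C9.
  So R8C9 = 1.
For R7C2:
  Row 7 already contains {1, 2, 3, 5, 6, 7, 9}.
  Column 2 already contains {1, 2, 4, 6, 7, 9}.
  Its 3×3 block (box 7) already contains {1, 2, 4, 6, 9}.
  The only value from 1–9 not eliminated is 8, so R7C2 = 8.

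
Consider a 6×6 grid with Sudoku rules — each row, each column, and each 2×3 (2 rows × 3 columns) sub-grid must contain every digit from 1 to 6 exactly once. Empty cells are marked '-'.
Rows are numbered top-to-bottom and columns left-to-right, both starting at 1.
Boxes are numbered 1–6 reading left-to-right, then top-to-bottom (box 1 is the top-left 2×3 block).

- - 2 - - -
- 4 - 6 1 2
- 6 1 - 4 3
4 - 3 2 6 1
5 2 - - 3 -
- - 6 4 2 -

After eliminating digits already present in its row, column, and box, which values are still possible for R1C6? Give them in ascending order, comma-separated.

4,5

Row 1 already contains {2}.
Column 6 already contains {1, 2, 3}.
Its 2×3 block (box 2) already contains {1, 2, 6}.
Removing those from 1–6 leaves {4, 5} as the candidates for R1C6.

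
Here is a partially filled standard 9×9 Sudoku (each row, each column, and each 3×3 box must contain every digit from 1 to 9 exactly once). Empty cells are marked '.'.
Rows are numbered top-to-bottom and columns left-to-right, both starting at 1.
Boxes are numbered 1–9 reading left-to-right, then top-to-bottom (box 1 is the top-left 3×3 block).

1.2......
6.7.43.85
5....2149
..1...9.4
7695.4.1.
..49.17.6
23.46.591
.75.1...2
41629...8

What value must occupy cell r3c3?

3

Cell r3c3 itself could take any of {3, 8} by direct elimination.
Consider where 3 can go in row 3.
r3c2 is out (column 2 already has a 3).
r3c4 is out (box 2 already has a 3).
r3c5 is out (box 2 already has a 3).
So the only cell in row 3 that can hold 3 is r3c3.
Therefore r3c3 = 3.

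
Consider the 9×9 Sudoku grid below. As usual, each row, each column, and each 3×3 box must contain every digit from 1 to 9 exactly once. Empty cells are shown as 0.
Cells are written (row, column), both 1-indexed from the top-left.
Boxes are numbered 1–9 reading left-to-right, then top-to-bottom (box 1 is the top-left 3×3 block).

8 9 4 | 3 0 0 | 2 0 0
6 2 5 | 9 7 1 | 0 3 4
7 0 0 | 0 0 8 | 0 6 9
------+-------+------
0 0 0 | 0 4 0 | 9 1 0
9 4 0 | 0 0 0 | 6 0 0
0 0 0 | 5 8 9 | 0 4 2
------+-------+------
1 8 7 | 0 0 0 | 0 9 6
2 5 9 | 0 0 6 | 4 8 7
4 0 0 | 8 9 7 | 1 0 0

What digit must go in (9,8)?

Cell (9,8) itself could take any of {2, 5} by direct elimination.
Consider where 2 can go in box 9.
(7,7) is out (column 7 already has a 2).
(9,9) is out (column 9 already has a 2).
So the only cell in box 9 that can hold 2 is (9,8).
Therefore (9,8) = 2.

2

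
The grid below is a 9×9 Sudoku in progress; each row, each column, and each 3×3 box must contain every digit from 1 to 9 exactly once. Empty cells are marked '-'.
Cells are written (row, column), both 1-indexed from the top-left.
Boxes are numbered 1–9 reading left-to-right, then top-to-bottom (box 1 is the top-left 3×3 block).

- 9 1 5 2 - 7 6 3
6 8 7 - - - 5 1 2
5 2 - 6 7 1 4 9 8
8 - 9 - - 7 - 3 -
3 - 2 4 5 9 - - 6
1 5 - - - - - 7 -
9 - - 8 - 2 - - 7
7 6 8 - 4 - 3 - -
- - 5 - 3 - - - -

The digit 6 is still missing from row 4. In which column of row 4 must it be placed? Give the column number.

Consider where 6 can go in row 4.
(4,2) is out (column 2 already has a 6).
(4,4) is out (column 4 already has a 6).
(4,7) is out (box 6 already has a 6).
(4,9) is out (column 9 already has a 6).
So the only cell in row 4 that can hold 6 is (4,5).
That is column 5.

5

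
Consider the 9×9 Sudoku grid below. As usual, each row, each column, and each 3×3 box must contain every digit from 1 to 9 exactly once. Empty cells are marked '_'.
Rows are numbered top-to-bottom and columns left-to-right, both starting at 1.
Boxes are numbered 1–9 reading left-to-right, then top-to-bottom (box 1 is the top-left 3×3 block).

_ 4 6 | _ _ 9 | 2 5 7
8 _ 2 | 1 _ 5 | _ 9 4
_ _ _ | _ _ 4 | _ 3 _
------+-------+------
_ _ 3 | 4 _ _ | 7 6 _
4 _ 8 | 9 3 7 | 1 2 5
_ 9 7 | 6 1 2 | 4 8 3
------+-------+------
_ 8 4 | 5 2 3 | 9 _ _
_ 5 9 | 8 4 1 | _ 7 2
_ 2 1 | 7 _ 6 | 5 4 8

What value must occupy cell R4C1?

2

Cell R4C1 itself could take any of {1, 2, 5} by direct elimination.
Consider where 2 can go in box 4.
R4C2 is out (column 2 already has a 2).
R5C2 is out (row 5 already has a 2).
R6C1 is out (row 6 already has a 2).
So the only cell in box 4 that can hold 2 is R4C1.
Therefore R4C1 = 2.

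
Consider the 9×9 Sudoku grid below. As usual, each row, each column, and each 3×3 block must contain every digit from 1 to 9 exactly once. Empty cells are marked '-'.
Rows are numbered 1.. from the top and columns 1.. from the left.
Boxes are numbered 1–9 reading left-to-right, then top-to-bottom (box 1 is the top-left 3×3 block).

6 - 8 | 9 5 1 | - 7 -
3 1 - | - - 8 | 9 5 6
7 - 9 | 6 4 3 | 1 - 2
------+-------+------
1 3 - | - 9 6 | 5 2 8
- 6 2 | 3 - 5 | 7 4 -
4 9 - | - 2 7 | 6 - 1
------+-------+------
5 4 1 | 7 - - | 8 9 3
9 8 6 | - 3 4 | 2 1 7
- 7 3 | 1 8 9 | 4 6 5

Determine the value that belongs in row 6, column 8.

Row 6 already contains {1, 2, 4, 6, 7, 9}.
Column 8 already contains {1, 2, 4, 5, 6, 7, 9}.
Its 3×3 block (box 6) already contains {1, 2, 4, 5, 6, 7, 8}.
The only value from 1–9 not eliminated is 3, so row 6, column 8 = 3.

3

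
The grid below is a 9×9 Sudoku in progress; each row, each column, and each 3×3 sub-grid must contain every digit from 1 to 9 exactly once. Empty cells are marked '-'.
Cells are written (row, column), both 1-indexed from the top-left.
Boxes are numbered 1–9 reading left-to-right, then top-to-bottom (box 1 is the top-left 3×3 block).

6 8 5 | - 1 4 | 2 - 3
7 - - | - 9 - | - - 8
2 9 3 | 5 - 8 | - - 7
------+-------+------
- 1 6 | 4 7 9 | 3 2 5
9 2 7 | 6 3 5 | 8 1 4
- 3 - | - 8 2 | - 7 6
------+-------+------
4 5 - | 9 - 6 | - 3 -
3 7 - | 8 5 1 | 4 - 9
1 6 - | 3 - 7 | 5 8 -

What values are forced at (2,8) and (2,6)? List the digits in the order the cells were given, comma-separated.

5,3

For (2,8):
  Consider where 5 can go in column 8.
  (1,8) is out (row 1 already has a 5).
  (3,8) is out (row 3 already has a 5).
  (8,8) is out (row 8 already has a 5).
  So the only cell in column 8 that can hold 5 is (2,8).
  So (2,8) = 5.
For (2,6):
  Row 2 already contains {7, 8, 9}.
  Column 6 already contains {1, 2, 4, 5, 6, 7, 8, 9}.
  Its 3×3 block (box 2) already contains {1, 4, 5, 8, 9}.
  The only value from 1–9 not eliminated is 3, so (2,6) = 3.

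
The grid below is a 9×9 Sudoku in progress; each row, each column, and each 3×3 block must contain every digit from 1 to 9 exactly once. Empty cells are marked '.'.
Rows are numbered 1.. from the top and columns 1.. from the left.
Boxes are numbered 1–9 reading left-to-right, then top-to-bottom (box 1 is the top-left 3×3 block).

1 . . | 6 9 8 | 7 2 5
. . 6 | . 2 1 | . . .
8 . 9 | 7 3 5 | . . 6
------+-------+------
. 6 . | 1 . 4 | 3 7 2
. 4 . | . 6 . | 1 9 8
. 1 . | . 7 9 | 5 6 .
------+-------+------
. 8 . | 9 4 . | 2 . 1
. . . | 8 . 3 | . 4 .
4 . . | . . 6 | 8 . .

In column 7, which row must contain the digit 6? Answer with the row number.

Consider where 6 can go in column 7.
row 2, column 7 is out (row 2 already has a 6).
row 3, column 7 is out (row 3 already has a 6).
So the only cell in column 7 that can hold 6 is row 8, column 7.
That is row 8.

8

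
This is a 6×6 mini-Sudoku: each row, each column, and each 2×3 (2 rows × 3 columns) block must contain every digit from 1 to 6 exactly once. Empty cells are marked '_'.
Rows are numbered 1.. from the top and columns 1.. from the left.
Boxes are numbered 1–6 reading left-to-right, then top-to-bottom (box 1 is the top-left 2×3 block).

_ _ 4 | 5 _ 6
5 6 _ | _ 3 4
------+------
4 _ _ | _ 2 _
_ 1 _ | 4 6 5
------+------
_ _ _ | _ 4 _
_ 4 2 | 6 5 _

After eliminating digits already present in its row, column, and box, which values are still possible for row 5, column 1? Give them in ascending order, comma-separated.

Row 5 already contains {4}.
Column 1 already contains {4, 5}.
Its 2×3 block (box 5) already contains {2, 4}.
Removing those from 1–6 leaves {1, 3, 6} as the candidates for row 5, column 1.

1,3,6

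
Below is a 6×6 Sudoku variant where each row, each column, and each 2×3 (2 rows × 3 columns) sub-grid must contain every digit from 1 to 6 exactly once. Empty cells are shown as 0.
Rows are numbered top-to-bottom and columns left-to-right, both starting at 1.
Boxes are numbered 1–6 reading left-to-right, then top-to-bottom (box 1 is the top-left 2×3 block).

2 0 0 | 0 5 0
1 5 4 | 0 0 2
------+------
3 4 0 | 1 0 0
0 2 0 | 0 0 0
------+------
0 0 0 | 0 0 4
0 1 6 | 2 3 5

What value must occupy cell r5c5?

Cell r5c5 itself could take any of {1, 6} by direct elimination.
Consider where 1 can go in column 5.
r2c5 is out (row 2 already has a 1).
r3c5 is out (row 3 already has a 1).
r4c5 is out (box 4 already has a 1).
So the only cell in column 5 that can hold 1 is r5c5.
Therefore r5c5 = 1.

1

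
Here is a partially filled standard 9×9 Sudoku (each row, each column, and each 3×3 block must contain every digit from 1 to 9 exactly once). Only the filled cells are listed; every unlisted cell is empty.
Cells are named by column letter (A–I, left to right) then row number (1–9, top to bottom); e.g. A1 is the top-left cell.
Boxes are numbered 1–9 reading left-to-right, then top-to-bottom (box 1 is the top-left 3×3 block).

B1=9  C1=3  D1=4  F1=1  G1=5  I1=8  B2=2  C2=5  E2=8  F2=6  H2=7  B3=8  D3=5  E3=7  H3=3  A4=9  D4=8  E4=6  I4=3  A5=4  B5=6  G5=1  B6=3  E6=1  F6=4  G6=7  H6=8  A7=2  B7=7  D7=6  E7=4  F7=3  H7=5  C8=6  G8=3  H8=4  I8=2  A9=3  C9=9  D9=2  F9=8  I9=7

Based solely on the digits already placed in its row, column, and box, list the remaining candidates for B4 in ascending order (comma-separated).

Row 4 already contains {3, 6, 8, 9}.
Column B already contains {2, 3, 6, 7, 8, 9}.
Its 3×3 block (box 4) already contains {3, 4, 6, 9}.
Removing those from 1–9 leaves {1, 5} as the candidates for B4.

1,5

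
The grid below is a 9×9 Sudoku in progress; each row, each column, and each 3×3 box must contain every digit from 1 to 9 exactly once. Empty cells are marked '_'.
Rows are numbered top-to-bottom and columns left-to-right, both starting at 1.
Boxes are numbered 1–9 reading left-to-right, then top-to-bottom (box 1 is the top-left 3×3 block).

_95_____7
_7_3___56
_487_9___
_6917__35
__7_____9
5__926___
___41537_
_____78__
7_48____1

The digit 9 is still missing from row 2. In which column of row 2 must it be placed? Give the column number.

Consider where 9 can go in row 2.
r2c1 is out (box 1 already has a 9).
r2c3 is out (column 3 already has a 9).
r2c5 is out (box 2 already has a 9).
r2c6 is out (column 6 already has a 9).
So the only cell in row 2 that can hold 9 is r2c7.
That is column 7.

7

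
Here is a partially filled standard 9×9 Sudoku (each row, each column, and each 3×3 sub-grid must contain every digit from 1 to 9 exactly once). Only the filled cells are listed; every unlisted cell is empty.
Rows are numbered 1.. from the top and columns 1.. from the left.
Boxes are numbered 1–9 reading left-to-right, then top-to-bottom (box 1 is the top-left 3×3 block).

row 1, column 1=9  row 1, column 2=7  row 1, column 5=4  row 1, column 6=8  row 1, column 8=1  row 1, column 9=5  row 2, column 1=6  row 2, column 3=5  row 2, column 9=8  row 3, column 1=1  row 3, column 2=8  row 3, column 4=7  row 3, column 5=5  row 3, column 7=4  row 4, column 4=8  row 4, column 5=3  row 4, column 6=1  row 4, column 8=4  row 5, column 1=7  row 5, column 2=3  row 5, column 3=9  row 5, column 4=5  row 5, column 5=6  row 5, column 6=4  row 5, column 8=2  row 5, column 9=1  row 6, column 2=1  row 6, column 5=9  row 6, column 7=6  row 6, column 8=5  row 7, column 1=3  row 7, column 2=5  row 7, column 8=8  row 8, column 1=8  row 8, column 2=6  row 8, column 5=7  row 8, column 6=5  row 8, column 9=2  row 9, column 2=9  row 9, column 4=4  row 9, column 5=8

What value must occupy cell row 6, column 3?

Cell row 6, column 3 itself could take any of {2, 4, 8} by direct elimination.
Consider where 8 can go in column 3.
row 1, column 3 is out (row 1 already has a 8). row 3, column 3 is out (row 3 already has a 8). row 4, column 3 is out (row 4 already has a 8). row 7, column 3 is out (row 7 already has a 8). The remaining empty cells in column 3 are similarly blocked.
So the only cell in column 3 that can hold 8 is row 6, column 3.
Therefore row 6, column 3 = 8.

8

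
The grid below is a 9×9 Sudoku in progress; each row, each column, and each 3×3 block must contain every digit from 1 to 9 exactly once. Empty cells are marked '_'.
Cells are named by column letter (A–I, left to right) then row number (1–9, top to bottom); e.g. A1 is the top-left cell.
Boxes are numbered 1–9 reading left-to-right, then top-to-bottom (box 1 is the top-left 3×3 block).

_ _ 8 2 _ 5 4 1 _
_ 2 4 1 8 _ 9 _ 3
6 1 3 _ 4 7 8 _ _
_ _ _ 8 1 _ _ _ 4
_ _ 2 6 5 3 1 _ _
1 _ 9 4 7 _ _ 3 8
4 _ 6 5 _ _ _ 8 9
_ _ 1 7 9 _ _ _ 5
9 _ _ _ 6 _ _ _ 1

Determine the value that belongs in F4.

9

Cell F4 itself could take any of {2, 9} by direct elimination.
Consider where 9 can go in column F.
F2 is out (row 2 already has a 9).
F6 is out (row 6 already has a 9).
F7 is out (row 7 already has a 9).
F8 is out (row 8 already has a 9).
F9 is out (row 9 already has a 9).
So the only cell in column F that can hold 9 is F4.
Therefore F4 = 9.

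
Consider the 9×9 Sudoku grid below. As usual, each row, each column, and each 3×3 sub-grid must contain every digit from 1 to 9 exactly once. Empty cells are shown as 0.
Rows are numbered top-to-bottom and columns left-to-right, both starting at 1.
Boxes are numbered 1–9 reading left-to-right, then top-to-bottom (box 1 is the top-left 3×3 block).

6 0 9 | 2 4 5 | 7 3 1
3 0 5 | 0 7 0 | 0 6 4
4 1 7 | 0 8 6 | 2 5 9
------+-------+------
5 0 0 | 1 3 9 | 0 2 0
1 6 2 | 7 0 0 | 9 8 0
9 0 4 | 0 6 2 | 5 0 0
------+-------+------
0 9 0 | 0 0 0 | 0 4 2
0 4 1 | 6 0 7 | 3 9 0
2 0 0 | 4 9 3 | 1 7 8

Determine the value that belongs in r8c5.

Cell r8c5 itself could take any of {2, 5} by direct elimination.
Consider where 2 can go in box 8.
r7c4 is out (row 7 already has a 2).
r7c5 is out (row 7 already has a 2).
r7c6 is out (row 7 already has a 2).
So the only cell in box 8 that can hold 2 is r8c5.
Therefore r8c5 = 2.

2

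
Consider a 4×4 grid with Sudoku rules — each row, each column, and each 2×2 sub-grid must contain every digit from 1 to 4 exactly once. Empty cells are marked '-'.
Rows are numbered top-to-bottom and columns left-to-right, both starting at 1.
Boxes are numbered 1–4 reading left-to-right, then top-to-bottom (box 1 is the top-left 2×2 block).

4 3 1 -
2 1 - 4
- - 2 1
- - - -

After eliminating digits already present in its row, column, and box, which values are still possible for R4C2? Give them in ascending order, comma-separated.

Row 4 already contains {}.
Column 2 already contains {1, 3}.
Its 2×2 block (box 3) already contains {}.
Removing those from 1–4 leaves {2, 4} as the candidates for R4C2.

2,4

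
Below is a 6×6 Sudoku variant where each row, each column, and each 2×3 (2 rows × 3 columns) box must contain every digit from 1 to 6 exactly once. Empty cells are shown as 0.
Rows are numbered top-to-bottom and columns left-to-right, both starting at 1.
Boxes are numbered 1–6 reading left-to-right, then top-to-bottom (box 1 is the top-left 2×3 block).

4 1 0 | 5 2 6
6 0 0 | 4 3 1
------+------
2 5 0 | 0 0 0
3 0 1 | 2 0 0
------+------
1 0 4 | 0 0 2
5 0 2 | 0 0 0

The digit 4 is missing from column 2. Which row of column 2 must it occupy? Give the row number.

Consider where 4 can go in column 2.
r2c2 is out (row 2 already has a 4).
r5c2 is out (row 5 already has a 4).
r6c2 is out (box 5 already has a 4).
So the only cell in column 2 that can hold 4 is r4c2.
That is row 4.

4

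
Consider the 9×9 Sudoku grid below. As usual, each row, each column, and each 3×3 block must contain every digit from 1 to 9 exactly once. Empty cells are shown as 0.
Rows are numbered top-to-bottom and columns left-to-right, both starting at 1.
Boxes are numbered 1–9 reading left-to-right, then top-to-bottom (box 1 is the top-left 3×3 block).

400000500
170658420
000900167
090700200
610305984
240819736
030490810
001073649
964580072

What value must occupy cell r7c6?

Cell r7c6 itself could take any of {2, 6} by direct elimination.
Consider where 6 can go in row 7.
r7c1 is out (column 1 already has a 6).
r7c3 is out (box 7 already has a 6).
r7c9 is out (column 9 already has a 6).
So the only cell in row 7 that can hold 6 is r7c6.
Therefore r7c6 = 6.

6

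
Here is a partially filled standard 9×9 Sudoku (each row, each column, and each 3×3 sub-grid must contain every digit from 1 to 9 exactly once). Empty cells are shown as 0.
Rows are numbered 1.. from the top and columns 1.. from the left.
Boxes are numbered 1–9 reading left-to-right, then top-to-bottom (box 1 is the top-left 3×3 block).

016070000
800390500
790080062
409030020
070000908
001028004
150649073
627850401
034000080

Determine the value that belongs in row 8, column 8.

Row 8 already contains {1, 2, 4, 5, 6, 7, 8}.
Column 8 already contains {2, 6, 7, 8}.
Its 3×3 block (box 9) already contains {1, 3, 4, 7, 8}.
The only value from 1–9 not eliminated is 9, so row 8, column 8 = 9.

9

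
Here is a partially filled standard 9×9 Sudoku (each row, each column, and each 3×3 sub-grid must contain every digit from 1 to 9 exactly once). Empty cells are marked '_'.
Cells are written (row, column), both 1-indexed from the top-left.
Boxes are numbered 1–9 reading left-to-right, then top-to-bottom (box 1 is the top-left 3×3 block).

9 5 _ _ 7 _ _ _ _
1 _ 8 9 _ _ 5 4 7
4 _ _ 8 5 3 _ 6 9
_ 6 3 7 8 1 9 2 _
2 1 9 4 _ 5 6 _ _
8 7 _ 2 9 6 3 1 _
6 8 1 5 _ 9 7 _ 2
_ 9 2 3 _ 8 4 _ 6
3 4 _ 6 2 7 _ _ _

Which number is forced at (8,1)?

7

Cell (8,1) itself could take any of {5, 7} by direct elimination.
Consider where 7 can go in box 7.
(9,3) is out (row 9 already has a 7).
So the only cell in box 7 that can hold 7 is (8,1).
Therefore (8,1) = 7.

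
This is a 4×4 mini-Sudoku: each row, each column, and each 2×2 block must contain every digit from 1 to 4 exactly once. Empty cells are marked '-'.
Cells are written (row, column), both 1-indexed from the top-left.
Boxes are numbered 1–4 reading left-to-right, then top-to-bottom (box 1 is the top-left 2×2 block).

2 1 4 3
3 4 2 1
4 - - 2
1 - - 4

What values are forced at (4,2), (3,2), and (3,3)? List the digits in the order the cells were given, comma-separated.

For (4,2):
  Consider where 2 can go in row 4.
  (4,3) is out (column 3 already has a 2).
  So the only cell in row 4 that can hold 2 is (4,2).
  So (4,2) = 2.
For (3,2):
  Row 3 already contains {2, 4}.
  Column 2 already contains {1, 4}.
  Its 2×2 block (box 3) already contains {1, 4}.
  The only value from 1–4 not eliminated is 3, so (3,2) = 3.
For (3,3):
  Consider where 1 can go in column 3.
  (4,3) is out (row 4 already has a 1).
  So the only cell in column 3 that can hold 1 is (3,3).
  So (3,3) = 1.

2,3,1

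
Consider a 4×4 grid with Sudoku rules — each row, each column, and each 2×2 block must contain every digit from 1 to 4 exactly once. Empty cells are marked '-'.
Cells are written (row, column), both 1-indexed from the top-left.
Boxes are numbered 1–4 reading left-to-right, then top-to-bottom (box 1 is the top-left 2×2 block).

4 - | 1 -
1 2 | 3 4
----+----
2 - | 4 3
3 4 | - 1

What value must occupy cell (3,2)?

1

Row 3 already contains {2, 3, 4}.
Column 2 already contains {2, 4}.
Its 2×2 block (box 3) already contains {2, 3, 4}.
The only value from 1–4 not eliminated is 1, so (3,2) = 1.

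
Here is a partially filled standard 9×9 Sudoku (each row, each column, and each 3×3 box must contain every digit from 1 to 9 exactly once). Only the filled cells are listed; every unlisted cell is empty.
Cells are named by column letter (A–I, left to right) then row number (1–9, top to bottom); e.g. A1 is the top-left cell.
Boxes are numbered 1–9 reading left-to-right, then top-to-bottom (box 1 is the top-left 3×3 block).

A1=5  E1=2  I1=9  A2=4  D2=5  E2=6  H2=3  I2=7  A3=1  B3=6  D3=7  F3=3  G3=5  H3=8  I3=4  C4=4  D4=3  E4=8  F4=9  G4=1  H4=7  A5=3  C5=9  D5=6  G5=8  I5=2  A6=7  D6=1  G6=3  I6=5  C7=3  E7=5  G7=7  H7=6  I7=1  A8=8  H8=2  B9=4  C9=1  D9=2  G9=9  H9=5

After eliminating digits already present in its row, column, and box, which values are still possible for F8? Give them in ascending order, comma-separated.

1,4,6,7

Row 8 already contains {2, 8}.
Column F already contains {3, 9}.
Its 3×3 block (box 8) already contains {2, 5}.
Removing those from 1–9 leaves {1, 4, 6, 7} as the candidates for F8.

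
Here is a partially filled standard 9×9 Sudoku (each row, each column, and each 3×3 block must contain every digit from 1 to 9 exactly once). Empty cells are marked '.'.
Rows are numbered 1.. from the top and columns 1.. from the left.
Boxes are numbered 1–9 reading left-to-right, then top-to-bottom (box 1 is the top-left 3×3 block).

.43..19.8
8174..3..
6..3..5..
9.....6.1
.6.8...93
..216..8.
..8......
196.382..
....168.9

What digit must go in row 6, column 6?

Cell row 6, column 6 itself could take any of {3, 4, 5, 7, 9} by direct elimination.
Consider where 9 can go in box 5.
row 4, column 4 is out (row 4 already has a 9).
row 4, column 5 is out (row 4 already has a 9).
row 4, column 6 is out (row 4 already has a 9).
row 5, column 5 is out (row 5 already has a 9).
row 5, column 6 is out (row 5 already has a 9).
So the only cell in box 5 that can hold 9 is row 6, column 6.
Therefore row 6, column 6 = 9.

9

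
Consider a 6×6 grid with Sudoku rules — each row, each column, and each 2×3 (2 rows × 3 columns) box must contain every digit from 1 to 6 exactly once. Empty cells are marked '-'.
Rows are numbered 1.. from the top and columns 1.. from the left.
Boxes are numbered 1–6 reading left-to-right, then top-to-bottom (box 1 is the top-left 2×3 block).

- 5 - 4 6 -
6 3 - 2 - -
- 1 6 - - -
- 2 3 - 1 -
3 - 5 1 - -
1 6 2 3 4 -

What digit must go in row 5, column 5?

Row 5 already contains {1, 3, 5}.
Column 5 already contains {1, 4, 6}.
Its 2×3 block (box 6) already contains {1, 3, 4}.
The only value from 1–6 not eliminated is 2, so row 5, column 5 = 2.

2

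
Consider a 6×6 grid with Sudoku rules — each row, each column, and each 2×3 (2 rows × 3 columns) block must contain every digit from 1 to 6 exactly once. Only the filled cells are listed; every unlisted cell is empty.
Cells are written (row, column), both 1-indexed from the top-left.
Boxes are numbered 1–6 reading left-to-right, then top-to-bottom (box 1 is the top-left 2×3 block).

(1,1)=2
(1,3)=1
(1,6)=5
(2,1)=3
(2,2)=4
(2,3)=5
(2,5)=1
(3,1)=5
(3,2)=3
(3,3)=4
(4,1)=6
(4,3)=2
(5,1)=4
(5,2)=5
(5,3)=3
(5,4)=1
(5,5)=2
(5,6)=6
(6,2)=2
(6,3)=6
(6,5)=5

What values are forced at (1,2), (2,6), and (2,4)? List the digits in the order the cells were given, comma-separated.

For (1,2):
  Row 1 already contains {1, 2, 5}.
  Column 2 already contains {2, 3, 4, 5}.
  Its 2×3 block (box 1) already contains {1, 2, 3, 4, 5}.
  The only value from 1–6 not eliminated is 6, so (1,2) = 6.
For (2,6):
  Row 2 already contains {1, 3, 4, 5}.
  Column 6 already contains {5, 6}.
  Its 2×3 block (box 2) already contains {1, 5}.
  The only value from 1–6 not eliminated is 2, so (2,6) = 2.
For (2,4):
  Consider where 6 can go in row 2.
  (2,6) is out (column 6 already has a 6).
  So the only cell in row 2 that can hold 6 is (2,4).
  So (2,4) = 6.

6,2,6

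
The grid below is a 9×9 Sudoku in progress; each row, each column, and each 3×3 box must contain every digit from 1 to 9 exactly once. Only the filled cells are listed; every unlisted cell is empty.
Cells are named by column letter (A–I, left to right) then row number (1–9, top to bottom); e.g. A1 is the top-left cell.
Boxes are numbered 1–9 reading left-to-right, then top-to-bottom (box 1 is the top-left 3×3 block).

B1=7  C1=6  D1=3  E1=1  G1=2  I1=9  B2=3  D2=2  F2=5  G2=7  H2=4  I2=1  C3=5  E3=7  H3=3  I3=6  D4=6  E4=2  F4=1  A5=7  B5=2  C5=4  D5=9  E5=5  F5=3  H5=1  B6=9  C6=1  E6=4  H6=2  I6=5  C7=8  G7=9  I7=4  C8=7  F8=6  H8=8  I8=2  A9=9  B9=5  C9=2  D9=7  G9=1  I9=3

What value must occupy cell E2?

Cell E2 itself could take any of {6, 8, 9} by direct elimination.
Consider where 6 can go in row 2.
A2 is out (box 1 already has a 6).
C2 is out (column C already has a 6).
So the only cell in row 2 that can hold 6 is E2.
Therefore E2 = 6.

6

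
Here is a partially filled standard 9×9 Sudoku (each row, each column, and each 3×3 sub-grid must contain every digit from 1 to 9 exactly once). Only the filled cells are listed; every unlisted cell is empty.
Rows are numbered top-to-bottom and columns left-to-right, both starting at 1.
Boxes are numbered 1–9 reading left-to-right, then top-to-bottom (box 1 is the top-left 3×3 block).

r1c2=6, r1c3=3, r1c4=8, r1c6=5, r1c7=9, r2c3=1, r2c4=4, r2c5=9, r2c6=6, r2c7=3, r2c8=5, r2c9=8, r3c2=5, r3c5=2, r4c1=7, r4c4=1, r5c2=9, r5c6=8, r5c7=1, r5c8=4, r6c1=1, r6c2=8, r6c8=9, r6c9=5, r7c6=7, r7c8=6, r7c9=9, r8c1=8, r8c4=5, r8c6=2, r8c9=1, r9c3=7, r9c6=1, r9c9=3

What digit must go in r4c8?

Cell r4c8 itself could take any of {2, 3, 8} by direct elimination.
Consider where 3 can go in box 6.
r4c7 is out (column 7 already has a 3).
r4c9 is out (column 9 already has a 3).
r5c9 is out (column 9 already has a 3).
r6c7 is out (column 7 already has a 3).
So the only cell in box 6 that can hold 3 is r4c8.
Therefore r4c8 = 3.

3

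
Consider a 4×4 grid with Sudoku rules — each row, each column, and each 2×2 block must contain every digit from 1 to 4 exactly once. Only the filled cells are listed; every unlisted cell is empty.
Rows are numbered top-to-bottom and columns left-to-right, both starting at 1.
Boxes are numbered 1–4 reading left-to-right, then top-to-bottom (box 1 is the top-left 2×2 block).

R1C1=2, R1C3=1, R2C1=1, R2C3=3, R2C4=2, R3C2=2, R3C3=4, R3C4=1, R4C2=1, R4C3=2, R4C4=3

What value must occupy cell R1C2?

3

Cell R1C2 itself could take any of {3, 4} by direct elimination.
Consider where 3 can go in box 1.
R2C2 is out (row 2 already has a 3).
So the only cell in box 1 that can hold 3 is R1C2.
Therefore R1C2 = 3.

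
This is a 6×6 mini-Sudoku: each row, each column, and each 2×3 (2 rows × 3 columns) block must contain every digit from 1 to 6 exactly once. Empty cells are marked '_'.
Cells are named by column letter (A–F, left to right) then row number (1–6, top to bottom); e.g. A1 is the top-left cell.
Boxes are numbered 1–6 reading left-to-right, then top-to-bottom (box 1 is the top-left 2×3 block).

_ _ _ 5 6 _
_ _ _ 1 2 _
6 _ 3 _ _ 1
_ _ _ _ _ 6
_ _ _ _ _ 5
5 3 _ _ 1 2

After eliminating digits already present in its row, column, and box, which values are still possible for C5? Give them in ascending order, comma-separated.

Row 5 already contains {5}.
Column C already contains {3}.
Its 2×3 block (box 5) already contains {3, 5}.
Removing those from 1–6 leaves {1, 2, 4, 6} as the candidates for C5.

1,2,4,6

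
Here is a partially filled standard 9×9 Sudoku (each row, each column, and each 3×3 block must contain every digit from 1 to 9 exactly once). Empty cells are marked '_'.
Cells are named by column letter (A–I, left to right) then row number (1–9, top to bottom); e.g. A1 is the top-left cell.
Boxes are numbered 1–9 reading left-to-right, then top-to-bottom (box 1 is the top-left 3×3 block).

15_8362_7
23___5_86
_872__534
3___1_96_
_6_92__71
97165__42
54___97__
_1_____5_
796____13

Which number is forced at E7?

Cell E7 itself could take any of {6, 8} by direct elimination.
Consider where 6 can go in row 7.
C7 is out (column C already has a 6).
D7 is out (column D already has a 6).
H7 is out (column H already has a 6).
I7 is out (column I already has a 6).
So the only cell in row 7 that can hold 6 is E7.
Therefore E7 = 6.

6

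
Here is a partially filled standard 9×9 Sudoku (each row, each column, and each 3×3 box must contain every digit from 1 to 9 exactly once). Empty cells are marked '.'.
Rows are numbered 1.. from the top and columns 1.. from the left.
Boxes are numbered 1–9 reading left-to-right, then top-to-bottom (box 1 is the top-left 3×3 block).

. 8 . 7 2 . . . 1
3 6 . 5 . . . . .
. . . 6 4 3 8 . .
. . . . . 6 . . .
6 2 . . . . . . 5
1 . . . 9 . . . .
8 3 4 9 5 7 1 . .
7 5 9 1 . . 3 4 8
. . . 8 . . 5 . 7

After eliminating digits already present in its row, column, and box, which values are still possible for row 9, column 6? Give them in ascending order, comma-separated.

Row 9 already contains {5, 7, 8}.
Column 6 already contains {3, 6, 7}.
Its 3×3 block (box 8) already contains {1, 5, 7, 8, 9}.
Removing those from 1–9 leaves {2, 4} as the candidates for row 9, column 6.

2,4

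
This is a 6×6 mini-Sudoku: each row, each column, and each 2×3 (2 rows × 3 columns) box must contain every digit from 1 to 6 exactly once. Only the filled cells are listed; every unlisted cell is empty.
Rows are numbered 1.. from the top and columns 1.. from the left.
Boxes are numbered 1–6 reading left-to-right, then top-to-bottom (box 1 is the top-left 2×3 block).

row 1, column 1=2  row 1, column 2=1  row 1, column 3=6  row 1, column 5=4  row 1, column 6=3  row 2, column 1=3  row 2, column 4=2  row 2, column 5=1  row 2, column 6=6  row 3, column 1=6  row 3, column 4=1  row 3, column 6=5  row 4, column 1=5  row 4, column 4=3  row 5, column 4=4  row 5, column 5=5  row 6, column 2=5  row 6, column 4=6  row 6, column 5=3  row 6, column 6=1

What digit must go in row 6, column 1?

4

Row 6 already contains {1, 3, 5, 6}.
Column 1 already contains {2, 3, 5, 6}.
Its 2×3 block (box 5) already contains {5}.
The only value from 1–6 not eliminated is 4, so row 6, column 1 = 4.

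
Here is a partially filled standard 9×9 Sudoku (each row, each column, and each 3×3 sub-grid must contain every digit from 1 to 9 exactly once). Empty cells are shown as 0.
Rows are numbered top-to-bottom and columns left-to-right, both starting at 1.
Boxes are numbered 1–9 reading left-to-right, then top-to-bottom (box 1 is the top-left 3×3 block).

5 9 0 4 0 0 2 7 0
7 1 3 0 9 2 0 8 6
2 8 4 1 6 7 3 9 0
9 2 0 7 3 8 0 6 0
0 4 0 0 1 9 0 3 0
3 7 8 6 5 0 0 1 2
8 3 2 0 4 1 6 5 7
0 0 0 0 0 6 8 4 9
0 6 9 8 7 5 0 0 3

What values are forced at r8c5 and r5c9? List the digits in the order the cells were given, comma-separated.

For r8c5:
  Row 8 already contains {4, 6, 8, 9}.
  Column 5 already contains {1, 3, 4, 5, 6, 7, 9}.
  Its 3×3 block (box 8) already contains {1, 4, 5, 6, 7, 8}.
  The only value from 1–9 not eliminated is 2, so r8c5 = 2.
For r5c9:
  Consider where 8 can go in row 5.
  r5c1 is out (column 1 already has a 8).
  r5c3 is out (column 3 already has a 8).
  r5c4 is out (column 4 already has a 8).
  r5c7 is out (column 7 already has a 8).
  So the only cell in row 5 that can hold 8 is r5c9.
  So r5c9 = 8.

2,8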